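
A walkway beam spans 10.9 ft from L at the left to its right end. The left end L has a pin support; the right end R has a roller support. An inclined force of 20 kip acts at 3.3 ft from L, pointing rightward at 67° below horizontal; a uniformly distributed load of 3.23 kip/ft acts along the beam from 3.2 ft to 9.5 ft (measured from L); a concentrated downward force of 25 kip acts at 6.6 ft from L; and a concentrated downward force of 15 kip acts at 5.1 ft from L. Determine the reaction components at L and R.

Resultant of the distributed load: 3.23 × 6.3 = 20.349 kip at 6.35 ft from L.
ΣM about L: R_y·10.9 − 20·sin67°·3.3 − (3.23·6.3)·6.35 − 25·6.6 − 15·5.1 = 0 → R_y = 431.469/10.9 = 39.5843 ≈ 39.58 kip.
ΣF_y = 0: L_y + 39.5843 − 20·sin67° − 3.23·6.3 − 25 − 15 = 0 → L_y = 39.17 kip.
ΣF_x = 0: L_x + 20·cos67° = 0 → L_x = -7.815 kip.

L_x = -7.815 kip, L_y = 39.17 kip, R_y = 39.58 kip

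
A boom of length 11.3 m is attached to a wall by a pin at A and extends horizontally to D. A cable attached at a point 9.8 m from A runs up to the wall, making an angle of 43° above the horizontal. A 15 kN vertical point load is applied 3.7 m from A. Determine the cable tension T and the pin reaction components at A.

ΣM about A: T·sin43°·9.8 − 15·3.7 = 0 → T = 55.5/(9.8·0.681998) = 8.30393 ≈ 8.304 kN.
ΣF_x = 0: A_x − T·cos43° = 0 → A_x = 8.30393 × 0.731354 = 6.073 kN.
ΣF_y = 0: A_y + T·sin43° − 15 = 0 → A_y = 15 − 8.30393 × 0.681998 = 9.337 kN.

T = 8.304 kN, A_x = 6.073 kN, A_y = 9.337 kN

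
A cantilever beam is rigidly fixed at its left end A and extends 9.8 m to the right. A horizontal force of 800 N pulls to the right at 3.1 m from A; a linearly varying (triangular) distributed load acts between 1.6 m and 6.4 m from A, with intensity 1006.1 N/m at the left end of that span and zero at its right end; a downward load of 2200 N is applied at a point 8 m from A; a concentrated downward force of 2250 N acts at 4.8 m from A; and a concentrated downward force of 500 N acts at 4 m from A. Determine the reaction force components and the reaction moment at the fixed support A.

A_x = -800.0 N, A_y = 7365 N, M_A = 38130 N·m

Resultant of the triangular load: ½ × 1006.1 × 4.8 = 2414.64 N, acting at 3.2 m from A (one-third of the span from the peak).
ΣF_x = 0: A_x + 800 = 0 → A_x = -800.0 N.
ΣF_y = 0: A_y − ½·1006.1·4.8 − 2200 − 2250 − 500 = 0 → A_y = 7365 N.
ΣM about A: M_A − (½·1006.1·4.8)·3.2 − 2200·8 − 2250·4.8 − 500·4 = 0 → M_A = 38130 N·m.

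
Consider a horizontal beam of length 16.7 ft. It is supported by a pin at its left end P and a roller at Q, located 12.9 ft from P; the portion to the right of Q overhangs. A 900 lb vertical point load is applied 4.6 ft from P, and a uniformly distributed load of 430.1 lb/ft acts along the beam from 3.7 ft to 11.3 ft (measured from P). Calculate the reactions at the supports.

Resultant of the distributed load: 430.1 × 7.6 = 3268.76 lb at 7.5 ft from P.
Moments about P: Q_y·12.9 − 900·4.6 − (430.1·7.6)·7.5 = 0 → Q_y = 28655.7/12.9 = 2221.37 ≈ 2221 lb.
ΣF_y = 0: P_y + 2221.37 − 900 − 430.1·7.6 = 0 → P_y = 1947 lb.
ΣF_x = 0: no horizontal applied forces, so P_x = 0.

P_x = 0, P_y = 1947 lb, Q_y = 2221 lb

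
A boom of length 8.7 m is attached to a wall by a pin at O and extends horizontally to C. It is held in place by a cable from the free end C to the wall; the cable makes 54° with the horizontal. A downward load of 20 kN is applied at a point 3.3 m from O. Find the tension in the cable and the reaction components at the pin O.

ΣM about O: T·sin54°·8.7 − 20·3.3 = 0 → T = 66/(8.7·0.809017) = 9.37707 ≈ 9.377 kN.
ΣF_x = 0: O_x − T·cos54° = 0 → O_x = 9.37707 × 0.587785 = 5.512 kN.
ΣF_y = 0: O_y + T·sin54° − 20 = 0 → O_y = 20 − 9.37707 × 0.809017 = 12.41 kN.

T = 9.377 kN, O_x = 5.512 kN, O_y = 12.41 kN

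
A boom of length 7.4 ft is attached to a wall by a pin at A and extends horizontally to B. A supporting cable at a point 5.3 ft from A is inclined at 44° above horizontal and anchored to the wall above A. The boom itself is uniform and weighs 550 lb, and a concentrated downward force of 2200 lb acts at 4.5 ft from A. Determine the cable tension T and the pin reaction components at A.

ΣM about A: T·sin44°·5.3 − 550·3.7 − 2200·4.5 = 0 → T = 11935/(5.3·0.694658) = 3241.72 ≈ 3242 lb.
ΣF_x = 0: A_x − T·cos44° = 0 → A_x = 3241.72 × 0.71934 = 2332 lb.
ΣF_y = 0: A_y + T·sin44° − 550 − 2200 = 0 → A_y = 2750 − 3241.72 × 0.694658 = 498.1 lb.

T = 3242 lb, A_x = 2332 lb, A_y = 498.1 lb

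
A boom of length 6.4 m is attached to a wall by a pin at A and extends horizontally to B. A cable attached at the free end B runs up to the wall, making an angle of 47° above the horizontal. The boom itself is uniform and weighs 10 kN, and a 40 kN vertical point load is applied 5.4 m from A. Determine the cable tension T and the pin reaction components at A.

ΣM about A: T·sin47°·6.4 − 10·3.2 − 40·5.4 = 0 → T = 248/(6.4·0.731354) = 52.9839 ≈ 52.98 kN.
ΣF_x = 0: A_x − T·cos47° = 0 → A_x = 52.9839 × 0.681998 = 36.13 kN.
ΣF_y = 0: A_y + T·sin47° − 10 − 40 = 0 → A_y = 50 − 52.9839 × 0.731354 = 11.25 kN.

T = 52.98 kN, A_x = 36.13 kN, A_y = 11.25 kN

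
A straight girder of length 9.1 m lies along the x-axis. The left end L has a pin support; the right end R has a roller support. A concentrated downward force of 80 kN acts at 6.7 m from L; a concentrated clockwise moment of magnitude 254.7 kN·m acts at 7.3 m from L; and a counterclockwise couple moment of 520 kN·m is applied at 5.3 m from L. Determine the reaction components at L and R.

L_x = 0, L_y = 50.25 kN, R_y = 29.75 kN

ΣM about L: R_y·9.1 − 80·6.7 − 254.7 + 520 = 0 → R_y = 270.7/9.1 = 29.7473 ≈ 29.75 kN.
ΣF_y = 0: L_y + 29.7473 − 80 = 0 → L_y = 50.25 kN.
ΣF_x = 0: no horizontal applied forces, so L_x = 0.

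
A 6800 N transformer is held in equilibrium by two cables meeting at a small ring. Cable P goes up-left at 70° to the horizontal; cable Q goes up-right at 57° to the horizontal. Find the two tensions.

T_P = 4637 N, T_Q = 2912 N

ΣF_x = 0: −T_P·cos70° + T_Q·cos57° = 0 → T_Q = 0.627976·T_P.
ΣF_y = 0: T_P·sin70° + T_Q·sin57° = 6800.
Substitute: T_P·(0.939693 + 0.627976·0.838671) = 6800 → T_P = 4637.34 ≈ 4637 N.
Then T_Q = 0.627976 × 4637.34 = 2912 N.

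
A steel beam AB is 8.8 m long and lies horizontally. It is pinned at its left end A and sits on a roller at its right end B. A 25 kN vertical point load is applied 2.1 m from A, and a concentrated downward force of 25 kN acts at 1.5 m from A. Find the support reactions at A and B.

ΣM about A: B_y·8.8 − 25·2.1 − 25·1.5 = 0 → B_y = 90/8.8 = 10.2273 ≈ 10.23 kN.
ΣF_y = 0: A_y + 10.2273 − 25 − 25 = 0 → A_y = 39.77 kN.
ΣF_x = 0: no horizontal applied forces, so A_x = 0.

A_x = 0, A_y = 39.77 kN, B_y = 10.23 kN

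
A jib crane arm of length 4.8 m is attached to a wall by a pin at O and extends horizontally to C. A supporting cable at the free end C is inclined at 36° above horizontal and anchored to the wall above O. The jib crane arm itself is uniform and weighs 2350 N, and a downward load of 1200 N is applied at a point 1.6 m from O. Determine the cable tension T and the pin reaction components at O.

ΣM about O: T·sin36°·4.8 − 2350·2.4 − 1200·1.6 = 0 → T = 7560/(4.8·0.587785) = 2679.55 ≈ 2680 N.
ΣF_x = 0: O_x − T·cos36° = 0 → O_x = 2679.55 × 0.809017 = 2168 N.
ΣF_y = 0: O_y + T·sin36° − 2350 − 1200 = 0 → O_y = 3550 − 2679.55 × 0.587785 = 1975 N.

T = 2680 N, O_x = 2168 N, O_y = 1975 N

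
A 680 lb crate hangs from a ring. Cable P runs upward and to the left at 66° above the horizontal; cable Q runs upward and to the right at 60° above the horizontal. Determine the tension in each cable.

ΣF_x = 0: −T_P·cos66° + T_Q·cos60° = 0 → T_Q = 0.813473·T_P.
ΣF_y = 0: T_P·sin66° + T_Q·sin60° = 680.
Substitute: T_P·(0.913545 + 0.813473·0.866025) = 680 → T_P = 420.263 ≈ 420.3 lb.
Then T_Q = 0.813473 × 420.263 = 341.9 lb.

T_P = 420.3 lb, T_Q = 341.9 lb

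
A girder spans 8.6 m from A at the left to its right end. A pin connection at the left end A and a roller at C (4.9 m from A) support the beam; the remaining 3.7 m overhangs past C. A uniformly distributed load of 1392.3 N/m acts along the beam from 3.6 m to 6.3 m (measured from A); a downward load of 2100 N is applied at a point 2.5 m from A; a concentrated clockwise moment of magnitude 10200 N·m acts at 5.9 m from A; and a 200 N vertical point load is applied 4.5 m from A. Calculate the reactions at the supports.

A_x = 0, A_y = -1075 N, C_y = 7134 N

Resultant of the distributed load: 1392.3 × 2.7 = 3759.21 N at 4.95 m from A.
Taking moments about A: C_y·4.9 − (1392.3·2.7)·4.95 − 2100·2.5 − 10200 − 200·4.5 = 0 → C_y = 34958.0895/4.9 = 7134.3 ≈ 7134 N.
ΣF_y = 0: A_y + 7134.3 − 1392.3·2.7 − 2100 − 200 = 0 → A_y = -1075 N.
ΣF_x = 0: no horizontal applied forces, so A_x = 0.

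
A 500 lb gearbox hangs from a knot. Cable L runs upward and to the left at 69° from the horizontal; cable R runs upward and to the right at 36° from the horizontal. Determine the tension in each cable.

T_L = 418.8 lb, T_R = 185.5 lb

ΣF_x = 0: −T_L·cos69° + T_R·cos36° = 0 → T_R = 0.442967·T_L.
ΣF_y = 0: T_L·sin69° + T_R·sin36° = 500.
Substitute: T_L·(0.93358 + 0.442967·0.587785) = 500 → T_L = 418.778 ≈ 418.8 lb.
Then T_R = 0.442967 × 418.778 = 185.5 lb.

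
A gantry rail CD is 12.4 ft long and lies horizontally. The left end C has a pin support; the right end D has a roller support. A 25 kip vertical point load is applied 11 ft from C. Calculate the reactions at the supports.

C_x = 0, C_y = 2.823 kip, D_y = 22.18 kip

Moments about C: D_y·12.4 − 25·11 = 0 → D_y = 275/12.4 = 22.1774 ≈ 22.18 kip.
ΣF_y = 0: C_y + 22.1774 − 25 = 0 → C_y = 2.823 kip.
ΣF_x = 0: no horizontal applied forces, so C_x = 0.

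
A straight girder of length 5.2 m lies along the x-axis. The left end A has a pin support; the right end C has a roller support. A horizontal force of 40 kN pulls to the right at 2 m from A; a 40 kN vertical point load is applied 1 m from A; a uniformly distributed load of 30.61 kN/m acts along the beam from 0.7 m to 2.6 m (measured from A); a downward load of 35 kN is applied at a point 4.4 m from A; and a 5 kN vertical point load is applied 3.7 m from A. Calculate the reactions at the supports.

A_x = -40.00 kN, A_y = 78.84 kN, C_y = 59.32 kN

Resultant of the distributed load: 30.61 × 1.9 = 58.159 kN at 1.65 m from A.
Moments about A: C_y·5.2 − 40·1 − (30.61·1.9)·1.65 − 35·4.4 − 5·3.7 = 0 → C_y = 308.46235/5.2 = 59.3197 ≈ 59.32 kN.
ΣF_y = 0: A_y + 59.3197 − 40 − 30.61·1.9 − 35 − 5 = 0 → A_y = 78.84 kN.
ΣF_x = 0: A_x + 40 = 0 → A_x = -40.00 kN.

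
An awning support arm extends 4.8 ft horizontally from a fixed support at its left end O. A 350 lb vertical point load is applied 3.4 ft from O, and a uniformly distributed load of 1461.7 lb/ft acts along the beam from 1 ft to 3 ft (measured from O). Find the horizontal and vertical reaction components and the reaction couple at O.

Resultant of the distributed load: 1461.7 × 2 = 2923.4 lb at 2 ft from O.
ΣF_x = 0: O_x = 0.
ΣF_y = 0: O_y − 350 − 1461.7·2 = 0 → O_y = 3273 lb.
ΣM about O: M_O − 350·3.4 − (1461.7·2)·2 = 0 → M_O = 7037 lb·ft.

O_x = 0, O_y = 3273 lb, M_O = 7037 lb·ft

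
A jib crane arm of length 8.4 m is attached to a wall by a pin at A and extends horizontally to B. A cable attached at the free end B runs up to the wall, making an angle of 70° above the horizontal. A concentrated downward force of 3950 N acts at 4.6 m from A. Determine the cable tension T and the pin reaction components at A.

ΣM about A: T·sin70°·8.4 − 3950·4.6 = 0 → T = 18170/(8.4·0.939693) = 2301.92 ≈ 2302 N.
ΣF_x = 0: A_x − T·cos70° = 0 → A_x = 2301.92 × 0.34202 = 787.3 N.
ΣF_y = 0: A_y + T·sin70° − 3950 = 0 → A_y = 3950 − 2301.92 × 0.939693 = 1787 N.

T = 2302 N, A_x = 787.3 N, A_y = 1787 N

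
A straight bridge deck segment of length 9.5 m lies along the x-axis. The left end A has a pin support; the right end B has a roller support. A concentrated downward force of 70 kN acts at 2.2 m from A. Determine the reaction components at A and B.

A_x = 0, A_y = 53.79 kN, B_y = 16.21 kN

Moments about A: B_y·9.5 − 70·2.2 = 0 → B_y = 154/9.5 = 16.2105 ≈ 16.21 kN.
ΣF_y = 0: A_y + 16.2105 − 70 = 0 → A_y = 53.79 kN.
ΣF_x = 0: no horizontal applied forces, so A_x = 0.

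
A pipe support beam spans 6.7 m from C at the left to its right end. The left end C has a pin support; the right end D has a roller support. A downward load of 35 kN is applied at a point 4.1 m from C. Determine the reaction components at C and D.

Taking moments about C: D_y·6.7 − 35·4.1 = 0 → D_y = 143.5/6.7 = 21.4179 ≈ 21.42 kN.
ΣF_y = 0: C_y + 21.4179 − 35 = 0 → C_y = 13.58 kN.
ΣF_x = 0: no horizontal applied forces, so C_x = 0.

C_x = 0, C_y = 13.58 kN, D_y = 21.42 kN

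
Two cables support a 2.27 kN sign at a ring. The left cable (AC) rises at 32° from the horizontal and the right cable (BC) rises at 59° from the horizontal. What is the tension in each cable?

T_AC = 1.169 kN, T_BC = 1.925 kN

ΣF_x = 0: −T_AC·cos32° + T_BC·cos59° = 0 → T_BC = 1.64657·T_AC.
ΣF_y = 0: T_AC·sin32° + T_BC·sin59° = 2.27.
Substitute: T_AC·(0.529919 + 1.64657·0.857167) = 2.27 → T_AC = 1.16932 ≈ 1.169 kN.
Then T_BC = 1.64657 × 1.16932 = 1.925 kN.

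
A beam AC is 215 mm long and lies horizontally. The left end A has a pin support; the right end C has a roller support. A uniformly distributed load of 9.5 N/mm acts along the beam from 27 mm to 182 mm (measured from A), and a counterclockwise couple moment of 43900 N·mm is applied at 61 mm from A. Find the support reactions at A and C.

Resultant of the distributed load: 9.5 × 155 = 1472.5 N at 104.5 mm from A.
ΣM about A: C_y·215 − (9.5·155)·104.5 + 43900 = 0 → C_y = 109976.25/215 = 511.517 ≈ 511.5 N.
ΣF_y = 0: A_y + 511.517 − 9.5·155 = 0 → A_y = 961.0 N.
ΣF_x = 0: no horizontal applied forces, so A_x = 0.

A_x = 0, A_y = 961.0 N, C_y = 511.5 N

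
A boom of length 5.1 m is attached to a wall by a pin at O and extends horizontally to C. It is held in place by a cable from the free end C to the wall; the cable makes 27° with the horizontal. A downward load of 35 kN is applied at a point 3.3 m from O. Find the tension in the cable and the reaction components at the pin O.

T = 49.88 kN, O_x = 44.45 kN, O_y = 12.35 kN

ΣM about O: T·sin27°·5.1 − 35·3.3 = 0 → T = 115.5/(5.1·0.45399) = 49.8845 ≈ 49.88 kN.
ΣF_x = 0: O_x − T·cos27° = 0 → O_x = 49.8845 × 0.891007 = 44.45 kN.
ΣF_y = 0: O_y + T·sin27° − 35 = 0 → O_y = 35 − 49.8845 × 0.45399 = 12.35 kN.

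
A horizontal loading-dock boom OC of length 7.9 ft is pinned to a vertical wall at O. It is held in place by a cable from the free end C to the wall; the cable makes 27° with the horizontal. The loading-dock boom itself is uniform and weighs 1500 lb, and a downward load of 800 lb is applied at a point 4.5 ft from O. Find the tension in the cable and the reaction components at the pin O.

ΣM about O: T·sin27°·7.9 − 1500·3.95 − 800·4.5 = 0 → T = 9525/(7.9·0.45399) = 2655.78 ≈ 2656 lb.
ΣF_x = 0: O_x − T·cos27° = 0 → O_x = 2655.78 × 0.891007 = 2366 lb.
ΣF_y = 0: O_y + T·sin27° − 1500 − 800 = 0 → O_y = 2300 − 2655.78 × 0.45399 = 1094 lb.

T = 2656 lb, O_x = 2366 lb, O_y = 1094 lb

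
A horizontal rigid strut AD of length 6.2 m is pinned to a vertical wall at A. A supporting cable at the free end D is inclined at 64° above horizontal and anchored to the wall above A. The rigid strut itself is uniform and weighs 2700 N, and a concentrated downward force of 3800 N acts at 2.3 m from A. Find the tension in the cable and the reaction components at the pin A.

ΣM about A: T·sin64°·6.2 − 2700·3.1 − 3800·2.3 = 0 → T = 17110/(6.2·0.898794) = 3070.42 ≈ 3070 N.
ΣF_x = 0: A_x − T·cos64° = 0 → A_x = 3070.42 × 0.438371 = 1346 N.
ΣF_y = 0: A_y + T·sin64° − 2700 − 3800 = 0 → A_y = 6500 − 3070.42 × 0.898794 = 3740 N.

T = 3070 N, A_x = 1346 N, A_y = 3740 N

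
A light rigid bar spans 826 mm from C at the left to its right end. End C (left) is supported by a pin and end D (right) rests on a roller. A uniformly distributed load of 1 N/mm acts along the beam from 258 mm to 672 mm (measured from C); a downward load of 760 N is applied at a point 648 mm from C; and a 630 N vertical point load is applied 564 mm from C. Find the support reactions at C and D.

Resultant of the distributed load: 1 × 414 = 414 N at 465 mm from C.
Moments about C: D_y·826 − (1·414)·465 − 760·648 − 630·564 = 0 → D_y = 1040310/826 = 1259.46 ≈ 1259 N.
ΣF_y = 0: C_y + 1259.46 − 1·414 − 760 − 630 = 0 → C_y = 544.5 N.
ΣF_x = 0: no horizontal applied forces, so C_x = 0.

C_x = 0, C_y = 544.5 N, D_y = 1259 N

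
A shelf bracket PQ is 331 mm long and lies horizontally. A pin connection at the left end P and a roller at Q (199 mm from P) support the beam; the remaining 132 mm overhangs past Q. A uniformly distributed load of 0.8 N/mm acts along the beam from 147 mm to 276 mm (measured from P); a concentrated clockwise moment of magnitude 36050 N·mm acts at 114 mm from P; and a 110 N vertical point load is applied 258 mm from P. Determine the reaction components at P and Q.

Resultant of the distributed load: 0.8 × 129 = 103.2 N at 211.5 mm from P.
ΣM about P: Q_y·199 − (0.8·129)·211.5 − 36050 − 110·258 = 0 → Q_y = 86256.8/199 = 433.451 ≈ 433.5 N.
ΣF_y = 0: P_y + 433.451 − 0.8·129 − 110 = 0 → P_y = -220.3 N.
ΣF_x = 0: no horizontal applied forces, so P_x = 0.

P_x = 0, P_y = -220.3 N, Q_y = 433.5 N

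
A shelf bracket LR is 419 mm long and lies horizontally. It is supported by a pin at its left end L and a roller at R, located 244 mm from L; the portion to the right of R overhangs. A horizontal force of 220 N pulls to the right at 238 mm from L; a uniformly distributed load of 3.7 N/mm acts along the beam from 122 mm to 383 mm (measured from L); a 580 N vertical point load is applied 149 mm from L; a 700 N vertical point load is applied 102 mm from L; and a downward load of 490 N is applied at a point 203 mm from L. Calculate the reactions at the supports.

L_x = -220.0 N, L_y = 681.9 N, R_y = 2054 N

Resultant of the distributed load: 3.7 × 261 = 965.7 N at 252.5 mm from L.
Moments about L: R_y·244 − (3.7·261)·252.5 − 580·149 − 700·102 − 490·203 = 0 → R_y = 501129.25/244 = 2053.81 ≈ 2054 N.
ΣF_y = 0: L_y + 2053.81 − 3.7·261 − 580 − 700 − 490 = 0 → L_y = 681.9 N.
ΣF_x = 0: L_x + 220 = 0 → L_x = -220.0 N.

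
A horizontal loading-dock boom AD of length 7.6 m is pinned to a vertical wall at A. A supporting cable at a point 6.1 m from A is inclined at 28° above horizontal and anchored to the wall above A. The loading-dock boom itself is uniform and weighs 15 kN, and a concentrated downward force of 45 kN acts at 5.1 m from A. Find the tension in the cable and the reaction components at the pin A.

T = 100.0 kN, A_x = 88.33 kN, A_y = 13.03 kN

ΣM about A: T·sin28°·6.1 − 15·3.8 − 45·5.1 = 0 → T = 286.5/(6.1·0.469472) = 100.043 ≈ 100.0 kN.
ΣF_x = 0: A_x − T·cos28° = 0 → A_x = 100.043 × 0.882948 = 88.33 kN.
ΣF_y = 0: A_y + T·sin28° − 15 − 45 = 0 → A_y = 60 − 100.043 × 0.469472 = 13.03 kN.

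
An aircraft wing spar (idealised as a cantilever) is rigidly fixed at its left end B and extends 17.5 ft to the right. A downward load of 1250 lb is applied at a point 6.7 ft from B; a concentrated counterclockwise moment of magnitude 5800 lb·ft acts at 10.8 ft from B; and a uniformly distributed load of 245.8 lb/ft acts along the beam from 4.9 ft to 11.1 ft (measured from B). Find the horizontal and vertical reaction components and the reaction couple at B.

B_x = 0, B_y = 2774 lb, M_B = 14770 lb·ft

Resultant of the distributed load: 245.8 × 6.2 = 1523.96 lb at 8 ft from B.
ΣF_x = 0: B_x = 0.
ΣF_y = 0: B_y − 1250 − 245.8·6.2 = 0 → B_y = 2774 lb.
ΣM about B: M_B − 1250·6.7 + 5800 − (245.8·6.2)·8 = 0 → M_B = 14770 lb·ft.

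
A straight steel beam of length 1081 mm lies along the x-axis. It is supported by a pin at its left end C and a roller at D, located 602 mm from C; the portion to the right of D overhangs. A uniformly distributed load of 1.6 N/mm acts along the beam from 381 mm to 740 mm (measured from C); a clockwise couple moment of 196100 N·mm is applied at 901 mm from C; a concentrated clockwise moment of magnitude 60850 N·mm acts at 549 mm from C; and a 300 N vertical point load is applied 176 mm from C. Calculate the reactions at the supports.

Resultant of the distributed load: 1.6 × 359 = 574.4 N at 560.5 mm from C.
Moments about C: D_y·602 − (1.6·359)·560.5 − 196100 − 60850 − 300·176 = 0 → D_y = 631701.2/602 = 1049.34 ≈ 1049 N.
ΣF_y = 0: C_y + 1049.34 − 1.6·359 − 300 = 0 → C_y = -174.9 N.
ΣF_x = 0: no horizontal applied forces, so C_x = 0.

C_x = 0, C_y = -174.9 N, D_y = 1049 N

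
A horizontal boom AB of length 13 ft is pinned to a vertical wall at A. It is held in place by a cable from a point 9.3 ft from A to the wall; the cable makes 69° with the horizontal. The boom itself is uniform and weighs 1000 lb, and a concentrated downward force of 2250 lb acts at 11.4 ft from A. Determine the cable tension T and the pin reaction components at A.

T = 3703 lb, A_x = 1327 lb, A_y = -207.0 lb

ΣM about A: T·sin69°·9.3 − 1000·6.5 − 2250·11.4 = 0 → T = 32150/(9.3·0.93358) = 3702.94 ≈ 3703 lb.
ΣF_x = 0: A_x − T·cos69° = 0 → A_x = 3702.94 × 0.358368 = 1327 lb.
ΣF_y = 0: A_y + T·sin69° − 1000 − 2250 = 0 → A_y = 3250 − 3702.94 × 0.93358 = -207.0 lb.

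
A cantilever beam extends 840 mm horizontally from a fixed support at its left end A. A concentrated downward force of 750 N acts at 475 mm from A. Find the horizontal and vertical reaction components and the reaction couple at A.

ΣF_x = 0: A_x = 0.
ΣF_y = 0: A_y − 750 = 0 → A_y = 750.0 N.
ΣM about A: M_A − 750·475 = 0 → M_A = 356200 N·mm.

A_x = 0, A_y = 750.0 N, M_A = 356200 N·mm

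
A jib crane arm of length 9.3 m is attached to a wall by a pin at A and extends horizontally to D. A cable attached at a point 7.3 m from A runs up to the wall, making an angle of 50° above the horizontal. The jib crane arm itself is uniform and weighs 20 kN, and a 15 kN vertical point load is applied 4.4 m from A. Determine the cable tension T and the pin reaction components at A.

ΣM about A: T·sin50°·7.3 − 20·4.65 − 15·4.4 = 0 → T = 159/(7.3·0.766044) = 28.4329 ≈ 28.43 kN.
ΣF_x = 0: A_x − T·cos50° = 0 → A_x = 28.4329 × 0.642788 = 18.28 kN.
ΣF_y = 0: A_y + T·sin50° − 20 − 15 = 0 → A_y = 35 − 28.4329 × 0.766044 = 13.22 kN.

T = 28.43 kN, A_x = 18.28 kN, A_y = 13.22 kN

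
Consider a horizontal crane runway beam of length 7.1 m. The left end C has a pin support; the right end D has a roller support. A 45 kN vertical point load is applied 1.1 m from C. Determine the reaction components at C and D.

C_x = 0, C_y = 38.03 kN, D_y = 6.972 kN

ΣM about C: D_y·7.1 − 45·1.1 = 0 → D_y = 49.5/7.1 = 6.97183 ≈ 6.972 kN.
ΣF_y = 0: C_y + 6.97183 − 45 = 0 → C_y = 38.03 kN.
ΣF_x = 0: no horizontal applied forces, so C_x = 0.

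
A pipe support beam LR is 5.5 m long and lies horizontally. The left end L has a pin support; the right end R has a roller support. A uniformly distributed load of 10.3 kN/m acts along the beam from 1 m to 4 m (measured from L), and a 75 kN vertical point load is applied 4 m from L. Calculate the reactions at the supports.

Resultant of the distributed load: 10.3 × 3 = 30.9 kN at 2.5 m from L.
ΣM about L: R_y·5.5 − (10.3·3)·2.5 − 75·4 = 0 → R_y = 377.25/5.5 = 68.5909 ≈ 68.59 kN.
ΣF_y = 0: L_y + 68.5909 − 10.3·3 − 75 = 0 → L_y = 37.31 kN.
ΣF_x = 0: no horizontal applied forces, so L_x = 0.

L_x = 0, L_y = 37.31 kN, R_y = 68.59 kN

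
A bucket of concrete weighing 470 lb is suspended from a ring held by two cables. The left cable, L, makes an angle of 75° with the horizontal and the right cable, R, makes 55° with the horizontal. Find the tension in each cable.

T_L = 351.9 lb, T_R = 158.8 lb

ΣF_x = 0: −T_L·cos75° + T_R·cos55° = 0 → T_R = 0.451237·T_L.
ΣF_y = 0: T_L·sin75° + T_R·sin55° = 470.
Substitute: T_L·(0.965926 + 0.451237·0.819152) = 470 → T_L = 351.913 ≈ 351.9 lb.
Then T_R = 0.451237 × 351.913 = 158.8 lb.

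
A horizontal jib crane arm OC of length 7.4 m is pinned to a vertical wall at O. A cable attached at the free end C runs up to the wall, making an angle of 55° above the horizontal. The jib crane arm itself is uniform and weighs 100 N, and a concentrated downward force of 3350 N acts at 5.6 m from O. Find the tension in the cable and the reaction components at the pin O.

T = 3156 N, O_x = 1810 N, O_y = 864.9 N

ΣM about O: T·sin55°·7.4 − 100·3.7 − 3350·5.6 = 0 → T = 19130/(7.4·0.819152) = 3155.87 ≈ 3156 N.
ΣF_x = 0: O_x − T·cos55° = 0 → O_x = 3155.87 × 0.573576 = 1810 N.
ΣF_y = 0: O_y + T·sin55° − 100 − 3350 = 0 → O_y = 3450 − 3155.87 × 0.819152 = 864.9 N.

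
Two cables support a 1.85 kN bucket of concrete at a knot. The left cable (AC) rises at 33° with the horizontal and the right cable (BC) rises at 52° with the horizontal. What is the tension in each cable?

T_AC = 1.143 kN, T_BC = 1.557 kN

ΣF_x = 0: −T_AC·cos33° + T_BC·cos52° = 0 → T_BC = 1.36223·T_AC.
ΣF_y = 0: T_AC·sin33° + T_BC·sin52° = 1.85.
Substitute: T_AC·(0.544639 + 1.36223·0.788011) = 1.85 → T_AC = 1.14332 ≈ 1.143 kN.
Then T_BC = 1.36223 × 1.14332 = 1.557 kN.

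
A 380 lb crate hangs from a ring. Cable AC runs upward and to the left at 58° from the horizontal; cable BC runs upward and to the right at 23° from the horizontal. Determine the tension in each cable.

ΣF_x = 0: −T_AC·cos58° + T_BC·cos23° = 0 → T_BC = 0.575683·T_AC.
ΣF_y = 0: T_AC·sin58° + T_BC·sin23° = 380.
Substitute: T_AC·(0.848048 + 0.575683·0.390731) = 380 → T_AC = 354.152 ≈ 354.2 lb.
Then T_BC = 0.575683 × 354.152 = 203.9 lb.

T_AC = 354.2 lb, T_BC = 203.9 lb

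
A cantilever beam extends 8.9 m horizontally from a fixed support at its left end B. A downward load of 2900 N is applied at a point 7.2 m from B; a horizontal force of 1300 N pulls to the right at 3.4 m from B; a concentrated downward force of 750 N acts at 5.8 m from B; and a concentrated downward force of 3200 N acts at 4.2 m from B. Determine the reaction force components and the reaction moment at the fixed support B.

B_x = -1300 N, B_y = 6850 N, M_B = 38670 N·m

ΣF_x = 0: B_x + 1300 = 0 → B_x = -1300 N.
ΣF_y = 0: B_y − 2900 − 750 − 3200 = 0 → B_y = 6850 N.
ΣM about B: M_B − 2900·7.2 − 750·5.8 − 3200·4.2 = 0 → M_B = 38670 N·m.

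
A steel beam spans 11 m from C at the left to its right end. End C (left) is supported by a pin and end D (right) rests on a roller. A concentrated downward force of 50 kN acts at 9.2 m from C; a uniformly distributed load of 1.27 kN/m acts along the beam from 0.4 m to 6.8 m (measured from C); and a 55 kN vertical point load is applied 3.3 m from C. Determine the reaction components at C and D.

C_x = 0, C_y = 52.15 kN, D_y = 60.98 kN

Resultant of the distributed load: 1.27 × 6.4 = 8.128 kN at 3.6 m from C.
Moments about C: D_y·11 − 50·9.2 − (1.27·6.4)·3.6 − 55·3.3 = 0 → D_y = 670.7608/11 = 60.9783 ≈ 60.98 kN.
ΣF_y = 0: C_y + 60.9783 − 50 − 1.27·6.4 − 55 = 0 → C_y = 52.15 kN.
ΣF_x = 0: no horizontal applied forces, so C_x = 0.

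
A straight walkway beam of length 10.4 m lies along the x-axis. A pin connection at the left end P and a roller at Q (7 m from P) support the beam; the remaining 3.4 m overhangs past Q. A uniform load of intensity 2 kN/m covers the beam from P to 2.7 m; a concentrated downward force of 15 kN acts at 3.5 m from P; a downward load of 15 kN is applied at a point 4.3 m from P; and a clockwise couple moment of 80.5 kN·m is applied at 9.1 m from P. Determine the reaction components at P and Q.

P_x = 0, P_y = 6.144 kN, Q_y = 29.26 kN

Resultant of the distributed load: 2 × 2.7 = 5.4 kN at 1.35 m from P.
ΣM about P: Q_y·7 − (2·2.7)·1.35 − 15·3.5 − 15·4.3 − 80.5 = 0 → Q_y = 204.79/7 = 29.2557 ≈ 29.26 kN.
ΣF_y = 0: P_y + 29.2557 − 2·2.7 − 15 − 15 = 0 → P_y = 6.144 kN.
ΣF_x = 0: no horizontal applied forces, so P_x = 0.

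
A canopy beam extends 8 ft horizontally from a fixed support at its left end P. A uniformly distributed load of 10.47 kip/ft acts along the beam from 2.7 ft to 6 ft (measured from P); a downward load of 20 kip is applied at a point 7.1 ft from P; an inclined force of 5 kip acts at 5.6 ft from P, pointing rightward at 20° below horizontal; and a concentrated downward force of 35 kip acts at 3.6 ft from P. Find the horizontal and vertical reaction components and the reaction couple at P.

Resultant of the distributed load: 10.47 × 3.3 = 34.551 kip at 4.35 ft from P.
ΣF_x = 0: P_x + 5·cos20° = 0 → P_x = -4.698 kip.
ΣF_y = 0: P_y − 10.47·3.3 − 20 − 5·sin20° − 35 = 0 → P_y = 91.26 kip.
ΣM about P: M_P − (10.47·3.3)·4.35 − 20·7.1 − 5·sin20°·5.6 − 35·3.6 = 0 → M_P = 427.9 kip·ft.

P_x = -4.698 kip, P_y = 91.26 kip, M_P = 427.9 kip·ft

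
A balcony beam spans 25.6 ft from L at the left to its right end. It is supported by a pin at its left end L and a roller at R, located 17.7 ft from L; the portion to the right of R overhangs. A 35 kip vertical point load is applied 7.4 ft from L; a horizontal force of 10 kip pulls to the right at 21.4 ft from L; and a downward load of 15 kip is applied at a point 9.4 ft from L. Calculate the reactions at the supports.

ΣM about L: R_y·17.7 − 35·7.4 − 15·9.4 = 0 → R_y = 400/17.7 = 22.5989 ≈ 22.60 kip.
ΣF_y = 0: L_y + 22.5989 − 35 − 15 = 0 → L_y = 27.40 kip.
ΣF_x = 0: L_x + 10 = 0 → L_x = -10.00 kip.

L_x = -10.00 kip, L_y = 27.40 kip, R_y = 22.60 kip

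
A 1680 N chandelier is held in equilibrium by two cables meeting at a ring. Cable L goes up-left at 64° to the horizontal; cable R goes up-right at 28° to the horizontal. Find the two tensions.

T_L = 1484 N, T_R = 736.9 N

ΣF_x = 0: −T_L·cos64° + T_R·cos28° = 0 → T_R = 0.496486·T_L.
ΣF_y = 0: T_L·sin64° + T_R·sin28° = 1680.
Substitute: T_L·(0.898794 + 0.496486·0.469472) = 1680 → T_L = 1484.26 ≈ 1484 N.
Then T_R = 0.496486 × 1484.26 = 736.9 N.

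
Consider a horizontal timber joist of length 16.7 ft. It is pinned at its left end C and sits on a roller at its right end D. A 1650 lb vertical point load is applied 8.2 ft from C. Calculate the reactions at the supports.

Moments about C: D_y·16.7 − 1650·8.2 = 0 → D_y = 13530/16.7 = 810.18 ≈ 810.2 lb.
ΣF_y = 0: C_y + 810.18 − 1650 = 0 → C_y = 839.8 lb.
ΣF_x = 0: no horizontal applied forces, so C_x = 0.

C_x = 0, C_y = 839.8 lb, D_y = 810.2 lb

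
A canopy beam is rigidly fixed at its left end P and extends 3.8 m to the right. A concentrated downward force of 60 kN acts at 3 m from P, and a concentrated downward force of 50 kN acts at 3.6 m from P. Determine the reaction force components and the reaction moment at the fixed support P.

P_x = 0, P_y = 110.0 kN, M_P = 360.0 kN·m

ΣF_x = 0: P_x = 0.
ΣF_y = 0: P_y − 60 − 50 = 0 → P_y = 110.0 kN.
ΣM about P: M_P − 60·3 − 50·3.6 = 0 → M_P = 360.0 kN·m.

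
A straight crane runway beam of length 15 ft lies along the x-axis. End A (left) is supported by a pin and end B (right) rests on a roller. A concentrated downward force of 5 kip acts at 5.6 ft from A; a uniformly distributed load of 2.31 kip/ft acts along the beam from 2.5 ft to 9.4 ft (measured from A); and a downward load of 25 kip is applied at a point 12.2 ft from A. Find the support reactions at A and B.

A_x = 0, A_y = 17.42 kip, B_y = 28.52 kip

Resultant of the distributed load: 2.31 × 6.9 = 15.939 kip at 5.95 ft from A.
Taking moments about A: B_y·15 − 5·5.6 − (2.31·6.9)·5.95 − 25·12.2 = 0 → B_y = 427.83705/15 = 28.5225 ≈ 28.52 kip.
ΣF_y = 0: A_y + 28.5225 − 5 − 2.31·6.9 − 25 = 0 → A_y = 17.42 kip.
ΣF_x = 0: no horizontal applied forces, so A_x = 0.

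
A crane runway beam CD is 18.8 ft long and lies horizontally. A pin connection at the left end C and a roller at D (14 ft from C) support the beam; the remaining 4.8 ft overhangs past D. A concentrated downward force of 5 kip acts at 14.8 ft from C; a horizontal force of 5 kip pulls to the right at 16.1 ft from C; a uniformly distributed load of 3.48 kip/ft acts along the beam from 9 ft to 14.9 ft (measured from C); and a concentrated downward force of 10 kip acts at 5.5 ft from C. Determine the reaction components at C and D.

C_x = -5.000 kip, C_y = 8.792 kip, D_y = 26.74 kip

Resultant of the distributed load: 3.48 × 5.9 = 20.532 kip at 11.95 ft from C.
Moments about C: D_y·14 − 5·14.8 − (3.48·5.9)·11.95 − 10·5.5 = 0 → D_y = 374.3574/14 = 26.7398 ≈ 26.74 kip.
ΣF_y = 0: C_y + 26.7398 − 5 − 3.48·5.9 − 10 = 0 → C_y = 8.792 kip.
ΣF_x = 0: C_x + 5 = 0 → C_x = -5.000 kip.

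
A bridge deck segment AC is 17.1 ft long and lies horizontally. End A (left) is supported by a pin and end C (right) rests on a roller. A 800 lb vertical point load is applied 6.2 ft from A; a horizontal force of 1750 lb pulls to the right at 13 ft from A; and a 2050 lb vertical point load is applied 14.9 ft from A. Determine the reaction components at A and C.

A_x = -1750 lb, A_y = 773.7 lb, C_y = 2076 lb

Taking moments about A: C_y·17.1 − 800·6.2 − 2050·14.9 = 0 → C_y = 35505/17.1 = 2076.32 ≈ 2076 lb.
ΣF_y = 0: A_y + 2076.32 − 800 − 2050 = 0 → A_y = 773.7 lb.
ΣF_x = 0: A_x + 1750 = 0 → A_x = -1750 lb.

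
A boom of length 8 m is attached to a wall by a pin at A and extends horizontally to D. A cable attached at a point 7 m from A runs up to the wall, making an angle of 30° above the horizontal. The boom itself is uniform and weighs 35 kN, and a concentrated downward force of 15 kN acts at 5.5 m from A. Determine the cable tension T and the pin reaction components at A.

ΣM about A: T·sin30°·7 − 35·4 − 15·5.5 = 0 → T = 222.5/(7·0.5) = 63.5714 ≈ 63.57 kN.
ΣF_x = 0: A_x − T·cos30° = 0 → A_x = 63.5714 × 0.866025 = 55.05 kN.
ΣF_y = 0: A_y + T·sin30° − 35 − 15 = 0 → A_y = 50 − 63.5714 × 0.5 = 18.21 kN.

T = 63.57 kN, A_x = 55.05 kN, A_y = 18.21 kN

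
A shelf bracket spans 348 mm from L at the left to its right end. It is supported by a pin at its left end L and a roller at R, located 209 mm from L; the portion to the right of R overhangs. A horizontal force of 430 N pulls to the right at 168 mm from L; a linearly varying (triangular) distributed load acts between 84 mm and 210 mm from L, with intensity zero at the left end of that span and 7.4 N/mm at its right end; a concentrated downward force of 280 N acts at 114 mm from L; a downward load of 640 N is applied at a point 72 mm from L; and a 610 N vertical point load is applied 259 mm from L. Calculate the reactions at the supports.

Resultant of the triangular load: ½ × 7.4 × 126 = 466.2 N, acting at 168 mm from L (one-third of the span from the peak).
ΣM about L: R_y·209 − (½·7.4·126)·168 − 280·114 − 640·72 − 610·259 = 0 → R_y = 314311.6/209 = 1503.88 ≈ 1504 N.
ΣF_y = 0: L_y + 1503.88 − ½·7.4·126 − 280 − 640 − 610 = 0 → L_y = 492.3 N.
ΣF_x = 0: L_x + 430 = 0 → L_x = -430.0 N.

L_x = -430.0 N, L_y = 492.3 N, R_y = 1504 N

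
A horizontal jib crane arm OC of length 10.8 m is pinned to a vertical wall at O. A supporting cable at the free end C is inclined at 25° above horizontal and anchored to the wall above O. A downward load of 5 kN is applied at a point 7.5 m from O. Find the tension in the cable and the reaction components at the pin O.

ΣM about O: T·sin25°·10.8 − 5·7.5 = 0 → T = 37.5/(10.8·0.422618) = 8.21598 ≈ 8.216 kN.
ΣF_x = 0: O_x − T·cos25° = 0 → O_x = 8.21598 × 0.906308 = 7.446 kN.
ΣF_y = 0: O_y + T·sin25° − 5 = 0 → O_y = 5 − 8.21598 × 0.422618 = 1.528 kN.

T = 8.216 kN, O_x = 7.446 kN, O_y = 1.528 kN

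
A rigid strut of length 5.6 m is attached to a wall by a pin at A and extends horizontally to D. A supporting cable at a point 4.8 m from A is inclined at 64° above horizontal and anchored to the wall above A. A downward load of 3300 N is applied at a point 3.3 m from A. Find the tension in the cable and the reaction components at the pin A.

ΣM about A: T·sin64°·4.8 − 3300·3.3 = 0 → T = 10890/(4.8·0.898794) = 2524.22 ≈ 2524 N.
ΣF_x = 0: A_x − T·cos64° = 0 → A_x = 2524.22 × 0.438371 = 1107 N.
ΣF_y = 0: A_y + T·sin64° − 3300 = 0 → A_y = 3300 − 2524.22 × 0.898794 = 1031 N.

T = 2524 N, A_x = 1107 N, A_y = 1031 N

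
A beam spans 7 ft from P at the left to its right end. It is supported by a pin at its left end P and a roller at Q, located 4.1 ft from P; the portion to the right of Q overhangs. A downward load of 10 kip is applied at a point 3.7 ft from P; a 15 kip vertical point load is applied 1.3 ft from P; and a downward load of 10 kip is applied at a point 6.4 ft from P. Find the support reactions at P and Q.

P_x = 0, P_y = 5.610 kip, Q_y = 29.39 kip

Taking moments about P: Q_y·4.1 − 10·3.7 − 15·1.3 − 10·6.4 = 0 → Q_y = 120.5/4.1 = 29.3902 ≈ 29.39 kip.
ΣF_y = 0: P_y + 29.3902 − 10 − 15 − 10 = 0 → P_y = 5.610 kip.
ΣF_x = 0: no horizontal applied forces, so P_x = 0.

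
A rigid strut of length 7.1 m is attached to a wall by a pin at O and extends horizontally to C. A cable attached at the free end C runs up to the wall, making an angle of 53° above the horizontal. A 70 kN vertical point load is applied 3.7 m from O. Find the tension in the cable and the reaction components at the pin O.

ΣM about O: T·sin53°·7.1 − 70·3.7 = 0 → T = 259/(7.1·0.798636) = 45.6765 ≈ 45.68 kN.
ΣF_x = 0: O_x − T·cos53° = 0 → O_x = 45.6765 × 0.601815 = 27.49 kN.
ΣF_y = 0: O_y + T·sin53° − 70 = 0 → O_y = 70 − 45.6765 × 0.798636 = 33.52 kN.

T = 45.68 kN, O_x = 27.49 kN, O_y = 33.52 kN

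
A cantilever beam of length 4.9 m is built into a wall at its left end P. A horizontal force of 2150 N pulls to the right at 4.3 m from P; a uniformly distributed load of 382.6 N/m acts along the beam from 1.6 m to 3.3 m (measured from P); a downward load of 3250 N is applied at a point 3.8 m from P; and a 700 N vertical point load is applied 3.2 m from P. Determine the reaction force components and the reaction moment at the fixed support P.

Resultant of the distributed load: 382.6 × 1.7 = 650.42 N at 2.45 m from P.
ΣF_x = 0: P_x + 2150 = 0 → P_x = -2150 N.
ΣF_y = 0: P_y − 382.6·1.7 − 3250 − 700 = 0 → P_y = 4600 N.
ΣM about P: M_P − (382.6·1.7)·2.45 − 3250·3.8 − 700·3.2 = 0 → M_P = 16180 N·m.

P_x = -2150 N, P_y = 4600 N, M_P = 16180 N·m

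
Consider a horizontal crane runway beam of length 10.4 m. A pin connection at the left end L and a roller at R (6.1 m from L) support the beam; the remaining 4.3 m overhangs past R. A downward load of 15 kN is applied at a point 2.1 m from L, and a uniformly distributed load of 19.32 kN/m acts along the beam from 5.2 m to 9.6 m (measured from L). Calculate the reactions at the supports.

L_x = 0, L_y = -8.280 kN, R_y = 108.3 kN

Resultant of the distributed load: 19.32 × 4.4 = 85.008 kN at 7.4 m from L.
Taking moments about L: R_y·6.1 − 15·2.1 − (19.32·4.4)·7.4 = 0 → R_y = 660.5592/6.1 = 108.288 ≈ 108.3 kN.
ΣF_y = 0: L_y + 108.288 − 15 − 19.32·4.4 = 0 → L_y = -8.280 kN.
ΣF_x = 0: no horizontal applied forces, so L_x = 0.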